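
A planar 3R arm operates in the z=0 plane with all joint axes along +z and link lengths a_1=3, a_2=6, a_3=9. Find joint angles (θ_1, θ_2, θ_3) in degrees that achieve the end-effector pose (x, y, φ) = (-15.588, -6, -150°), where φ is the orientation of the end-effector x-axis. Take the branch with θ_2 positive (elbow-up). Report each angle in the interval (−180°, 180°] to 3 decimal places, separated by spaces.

149.991 60.013 -0.004

wrist centre = target − a_3·(cos φ, sin φ) = (-7.7938, -1.5000)
cos θ_2 = (62.9929−3²−6²)/(2·3·6) = 0.4998; θ_2 = 60.0131° (elbow-up)
β = atan2(-1.5000,-7.7938) = -169.1060°; ψ = atan2(5.1968,5.9988) = 40.9028°
θ_1 = β − ψ = -210.0087°
θ_3 = φ − θ_1 − θ_2 = -0.0044° (wrapped to (-180°,180°])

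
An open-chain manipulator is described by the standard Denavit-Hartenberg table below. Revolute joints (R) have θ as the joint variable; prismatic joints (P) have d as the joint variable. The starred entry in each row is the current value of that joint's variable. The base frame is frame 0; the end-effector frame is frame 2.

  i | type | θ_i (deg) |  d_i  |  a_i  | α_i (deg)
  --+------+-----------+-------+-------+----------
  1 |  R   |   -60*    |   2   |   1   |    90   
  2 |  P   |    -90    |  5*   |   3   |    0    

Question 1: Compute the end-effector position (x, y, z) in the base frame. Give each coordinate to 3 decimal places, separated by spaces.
after link 1: o_1 = (0.5000, -0.8660, 2.0000)
after link 2: o_2 = (-3.8301, -3.3660, -1.0000)

-3.830 -3.366 -1.000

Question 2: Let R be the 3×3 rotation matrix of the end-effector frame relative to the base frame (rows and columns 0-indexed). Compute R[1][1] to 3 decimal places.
-0.866

End-effector y-axis (col 1 of R) = (0.5000,-0.8660,0.0000)
R[1][1] = -0.8660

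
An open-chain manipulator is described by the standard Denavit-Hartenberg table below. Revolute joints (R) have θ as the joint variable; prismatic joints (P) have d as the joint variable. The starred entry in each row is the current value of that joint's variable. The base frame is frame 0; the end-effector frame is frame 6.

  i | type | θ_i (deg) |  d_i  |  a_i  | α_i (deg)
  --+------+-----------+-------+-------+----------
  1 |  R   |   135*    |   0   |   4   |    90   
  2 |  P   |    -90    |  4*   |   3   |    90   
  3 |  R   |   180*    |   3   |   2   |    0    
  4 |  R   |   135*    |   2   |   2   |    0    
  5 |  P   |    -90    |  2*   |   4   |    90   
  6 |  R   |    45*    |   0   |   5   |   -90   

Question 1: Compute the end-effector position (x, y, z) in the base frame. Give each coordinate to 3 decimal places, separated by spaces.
2.682 -6.561 2.914

after link 1: o_1 = (-2.8284, 2.8284, 0.0000)
after link 2: o_2 = (0.0000, 5.6569, -3.0000)
after link 3: o_3 = (2.1213, 3.5355, -1.0000)
after link 4: o_4 = (2.5355, 1.1213, -2.4142)
after link 5: o_5 = (1.9497, -2.2929, 0.4142)
after link 6: o_6 = (2.6820, -6.5607, 2.9142)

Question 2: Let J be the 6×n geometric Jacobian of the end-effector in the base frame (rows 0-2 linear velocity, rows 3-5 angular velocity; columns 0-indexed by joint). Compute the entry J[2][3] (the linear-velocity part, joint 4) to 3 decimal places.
-6.743

axis z_3 = (0.7071,-0.7071,-0.0000); lever o_n−o_3 = (0.5607,-10.0962,3.9142)
cross product → J_v[:, 3] = (-2.7678,-2.7678,-6.7426)
J_ω[:, 3] = z_3
entry J[2][3] = -6.7426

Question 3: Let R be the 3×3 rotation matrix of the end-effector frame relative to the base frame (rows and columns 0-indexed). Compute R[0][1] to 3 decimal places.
-0.500

End-effector y-axis (col 1 of R) = (-0.5000,-0.5000,-0.7071)
R[0][1] = -0.5000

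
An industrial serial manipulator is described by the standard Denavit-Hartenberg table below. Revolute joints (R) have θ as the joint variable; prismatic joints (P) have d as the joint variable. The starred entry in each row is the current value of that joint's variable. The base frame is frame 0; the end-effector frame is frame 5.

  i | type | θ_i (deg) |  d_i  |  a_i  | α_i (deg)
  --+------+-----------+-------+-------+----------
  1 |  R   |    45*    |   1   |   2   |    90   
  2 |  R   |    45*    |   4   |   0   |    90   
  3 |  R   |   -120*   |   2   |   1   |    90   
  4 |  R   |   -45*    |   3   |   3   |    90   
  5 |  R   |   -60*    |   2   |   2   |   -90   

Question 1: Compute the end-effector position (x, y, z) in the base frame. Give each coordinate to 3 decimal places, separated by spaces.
0.939 -2.658 0.956

after link 1: o_1 = (1.4142, 1.4142, 1.0000)
after link 2: o_2 = (4.2426, -1.4142, 1.0000)
after link 3: o_3 = (4.3803, -0.0518, -0.7678)
after link 4: o_4 = (1.2519, -2.7035, -1.8549)
after link 5: o_5 = (0.9386, -2.6580, 0.9558)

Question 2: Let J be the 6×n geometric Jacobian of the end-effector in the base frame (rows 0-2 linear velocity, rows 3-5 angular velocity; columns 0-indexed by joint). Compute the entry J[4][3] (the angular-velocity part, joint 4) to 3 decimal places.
axis z_3 = (-0.0795,-0.7866,-0.6124); lever o_n−o_3 = (-3.4416,-2.6062,1.7235)
cross product → J_v[:, 3] = (-2.9516,2.2445,-2.5000)
J_ω[:, 3] = z_3
entry J[4][3] = -0.7866

-0.787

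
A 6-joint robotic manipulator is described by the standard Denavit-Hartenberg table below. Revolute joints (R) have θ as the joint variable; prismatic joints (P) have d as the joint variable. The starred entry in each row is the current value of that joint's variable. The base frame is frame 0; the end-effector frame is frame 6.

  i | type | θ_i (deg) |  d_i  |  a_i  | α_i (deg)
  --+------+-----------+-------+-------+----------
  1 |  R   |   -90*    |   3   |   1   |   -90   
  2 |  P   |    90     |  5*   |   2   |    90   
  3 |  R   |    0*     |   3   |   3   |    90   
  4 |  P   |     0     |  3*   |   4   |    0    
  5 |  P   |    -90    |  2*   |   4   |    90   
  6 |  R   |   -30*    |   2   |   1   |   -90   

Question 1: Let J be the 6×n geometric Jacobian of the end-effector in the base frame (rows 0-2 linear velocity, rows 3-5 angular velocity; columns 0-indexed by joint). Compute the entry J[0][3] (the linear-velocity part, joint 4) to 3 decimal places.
prismatic axis z_3 = (-1.0000,-0.0000,-0.0000)
J_v[:, 3] = z_3; J_ω[:, 3] = (0,0,0)
entry J[0][3] = -1.0000

-1.000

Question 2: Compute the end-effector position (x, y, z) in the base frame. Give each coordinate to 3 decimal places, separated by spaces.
after link 1: o_1 = (0.0000, -1.0000, 3.0000)
after link 2: o_2 = (5.0000, -1.0000, 1.0000)
after link 3: o_3 = (5.0000, -4.0000, -2.0000)
after link 4: o_4 = (2.0000, -4.0000, -6.0000)
after link 5: o_5 = (0.0000, -0.0000, -6.0000)
after link 6: o_6 = (0.5000, 0.8660, -4.0000)

0.500 0.866 -4.000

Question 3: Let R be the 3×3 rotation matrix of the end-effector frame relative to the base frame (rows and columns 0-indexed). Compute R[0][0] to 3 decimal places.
End-effector x-axis (col 0 of R) = (0.5000,0.8660,-0.0000)
R[0][0] = 0.5000

0.500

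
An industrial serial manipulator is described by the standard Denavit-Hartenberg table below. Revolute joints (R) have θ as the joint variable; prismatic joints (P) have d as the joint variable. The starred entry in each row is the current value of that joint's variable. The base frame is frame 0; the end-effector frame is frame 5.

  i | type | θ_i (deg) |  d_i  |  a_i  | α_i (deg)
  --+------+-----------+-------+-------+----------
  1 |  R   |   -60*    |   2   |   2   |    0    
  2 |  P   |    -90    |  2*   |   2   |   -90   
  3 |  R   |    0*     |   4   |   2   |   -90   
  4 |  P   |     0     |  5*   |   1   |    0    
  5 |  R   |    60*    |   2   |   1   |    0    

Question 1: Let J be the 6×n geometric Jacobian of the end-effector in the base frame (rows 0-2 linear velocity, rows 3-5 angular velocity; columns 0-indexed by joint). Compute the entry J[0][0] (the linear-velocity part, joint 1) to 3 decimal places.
axis z_0 = ẑ; lever o_n−o_0 = (-2.1962,-7.1962,-3.0000)
cross product → J_v[:, 0] = (7.1962,-2.1962,0.0000)
J_ω[:, 0] = z_0
entry J[0][0] = 7.1962

7.196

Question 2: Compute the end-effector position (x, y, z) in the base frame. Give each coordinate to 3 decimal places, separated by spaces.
-2.196 -7.196 -3.000

after link 1: o_1 = (1.0000, -1.7321, 2.0000)
after link 2: o_2 = (-0.7321, -2.7321, 4.0000)
after link 3: o_3 = (-0.4641, -7.1962, 4.0000)
after link 4: o_4 = (-1.3301, -7.6962, -1.0000)
after link 5: o_5 = (-2.1962, -7.1962, -3.0000)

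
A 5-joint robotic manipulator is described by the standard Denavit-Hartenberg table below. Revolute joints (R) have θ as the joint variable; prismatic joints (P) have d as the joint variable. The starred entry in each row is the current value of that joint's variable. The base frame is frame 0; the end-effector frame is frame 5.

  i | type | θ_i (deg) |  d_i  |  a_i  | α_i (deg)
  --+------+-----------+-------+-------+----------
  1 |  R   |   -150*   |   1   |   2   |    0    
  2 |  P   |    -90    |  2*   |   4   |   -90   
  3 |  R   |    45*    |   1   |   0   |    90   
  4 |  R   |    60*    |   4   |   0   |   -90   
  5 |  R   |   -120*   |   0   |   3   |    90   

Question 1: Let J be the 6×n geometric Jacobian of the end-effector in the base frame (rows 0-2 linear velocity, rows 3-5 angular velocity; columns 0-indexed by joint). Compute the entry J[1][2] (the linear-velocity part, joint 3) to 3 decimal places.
4.500

axis z_2 = (-0.8660,-0.5000,0.0000); lever o_n−o_2 = (-1.8086,3.7307,5.1959)
cross product → J_v[:, 2] = (-2.5979,4.4998,-4.1352)
J_ω[:, 2] = z_2
entry J[1][2] = 4.4998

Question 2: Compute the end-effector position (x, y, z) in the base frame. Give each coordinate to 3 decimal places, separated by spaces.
after link 1: o_1 = (-1.7321, -1.0000, 1.0000)
after link 2: o_2 = (-3.7321, 2.4641, 3.0000)
after link 3: o_3 = (-4.5981, 1.9641, 3.0000)
after link 4: o_4 = (-6.0123, 4.4136, 5.8284)
after link 5: o_5 = (-5.5407, 6.1948, 8.1959)

-5.541 6.195 8.196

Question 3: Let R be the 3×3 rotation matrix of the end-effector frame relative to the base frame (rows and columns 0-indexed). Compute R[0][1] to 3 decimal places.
-0.127

End-effector y-axis (col 1 of R) = (-0.1268,-0.7803,0.6124)
R[0][1] = -0.1268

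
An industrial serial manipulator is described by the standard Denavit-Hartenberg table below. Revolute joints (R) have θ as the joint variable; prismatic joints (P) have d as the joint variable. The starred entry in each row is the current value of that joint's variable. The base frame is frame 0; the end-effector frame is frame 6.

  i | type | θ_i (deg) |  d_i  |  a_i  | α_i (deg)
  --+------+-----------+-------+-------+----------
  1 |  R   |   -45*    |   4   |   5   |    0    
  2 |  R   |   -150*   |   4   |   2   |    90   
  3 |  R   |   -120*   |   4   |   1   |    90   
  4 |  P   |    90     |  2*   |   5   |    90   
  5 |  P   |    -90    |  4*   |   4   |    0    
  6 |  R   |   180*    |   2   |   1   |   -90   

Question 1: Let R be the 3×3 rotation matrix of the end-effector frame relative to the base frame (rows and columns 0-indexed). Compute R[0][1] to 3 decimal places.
End-effector y-axis (col 1 of R) = (-0.4830,0.1294,0.8660)
R[0][1] = -0.4830

-0.483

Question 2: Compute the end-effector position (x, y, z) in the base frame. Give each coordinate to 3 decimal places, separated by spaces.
after link 1: o_1 = (3.5355, -3.5355, 4.0000)
after link 2: o_2 = (1.6037, -3.0179, 8.0000)
after link 3: o_3 = (3.1219, 0.7164, 7.1340)
after link 4: o_4 = (6.0890, 5.0977, 8.1340)
after link 5: o_5 = (4.6748, 5.4767, 2.6699)
after link 6: o_6 = (6.4773, 4.9937, 1.4378)

6.477 4.994 1.438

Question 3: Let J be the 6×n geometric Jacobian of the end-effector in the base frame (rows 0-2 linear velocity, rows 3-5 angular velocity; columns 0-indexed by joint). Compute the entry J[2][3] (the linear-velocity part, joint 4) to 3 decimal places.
prismatic axis z_3 = (0.8365,-0.2241,0.5000)
J_v[:, 3] = z_3; J_ω[:, 3] = (0,0,0)
entry J[2][3] = 0.5000

0.500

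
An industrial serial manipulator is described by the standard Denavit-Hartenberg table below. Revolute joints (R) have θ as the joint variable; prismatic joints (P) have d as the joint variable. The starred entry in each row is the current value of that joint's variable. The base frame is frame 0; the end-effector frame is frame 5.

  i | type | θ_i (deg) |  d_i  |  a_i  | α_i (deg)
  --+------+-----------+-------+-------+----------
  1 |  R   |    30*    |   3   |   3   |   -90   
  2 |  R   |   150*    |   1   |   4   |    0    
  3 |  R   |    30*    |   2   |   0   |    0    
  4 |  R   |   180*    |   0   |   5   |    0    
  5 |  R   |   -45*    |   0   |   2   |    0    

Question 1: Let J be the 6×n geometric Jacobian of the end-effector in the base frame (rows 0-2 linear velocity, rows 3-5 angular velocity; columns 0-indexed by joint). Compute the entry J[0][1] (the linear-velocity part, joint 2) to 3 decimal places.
axis z_1 = (-0.5000,0.8660,0.0000); lever o_n−o_1 = (1.0549,4.0731,-0.5858)
cross product → J_v[:, 1] = (-0.5073,-0.2929,-2.9501)
J_ω[:, 1] = z_1
entry J[0][1] = -0.5073

-0.507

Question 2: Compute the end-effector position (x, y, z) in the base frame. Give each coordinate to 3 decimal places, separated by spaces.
3.653 5.573 2.414

after link 1: o_1 = (2.5981, 1.5000, 3.0000)
after link 2: o_2 = (-0.9019, 0.6340, 1.0000)
after link 3: o_3 = (-1.9019, 2.3660, 1.0000)
after link 4: o_4 = (2.4282, 4.8660, 1.0000)
after link 5: o_5 = (3.6529, 5.5731, 2.4142)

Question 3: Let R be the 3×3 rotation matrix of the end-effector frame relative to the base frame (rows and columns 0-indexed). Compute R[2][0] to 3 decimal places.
End-effector x-axis (col 0 of R) = (0.6124,0.3536,0.7071)
R[2][0] = 0.7071

0.707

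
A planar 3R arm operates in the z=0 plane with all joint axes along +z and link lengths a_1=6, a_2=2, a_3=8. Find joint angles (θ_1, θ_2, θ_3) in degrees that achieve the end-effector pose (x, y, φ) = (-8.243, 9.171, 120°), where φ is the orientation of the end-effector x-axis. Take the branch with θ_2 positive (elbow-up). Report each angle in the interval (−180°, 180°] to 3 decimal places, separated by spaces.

134.998 134.987 -149.985

wrist centre = target − a_3·(cos φ, sin φ) = (-4.2430, 2.2428)
cos θ_2 = (23.0332−6²−2²)/(2·6·2) = -0.7070; θ_2 = 134.9873° (elbow-up)
β = atan2(2.2428,-4.2430) = 152.1396°; ψ = atan2(1.4145,4.5861) = 17.1417°
θ_1 = β − ψ = 134.9979°
θ_3 = φ − θ_1 − θ_2 = -149.9852° (wrapped to (-180°,180°])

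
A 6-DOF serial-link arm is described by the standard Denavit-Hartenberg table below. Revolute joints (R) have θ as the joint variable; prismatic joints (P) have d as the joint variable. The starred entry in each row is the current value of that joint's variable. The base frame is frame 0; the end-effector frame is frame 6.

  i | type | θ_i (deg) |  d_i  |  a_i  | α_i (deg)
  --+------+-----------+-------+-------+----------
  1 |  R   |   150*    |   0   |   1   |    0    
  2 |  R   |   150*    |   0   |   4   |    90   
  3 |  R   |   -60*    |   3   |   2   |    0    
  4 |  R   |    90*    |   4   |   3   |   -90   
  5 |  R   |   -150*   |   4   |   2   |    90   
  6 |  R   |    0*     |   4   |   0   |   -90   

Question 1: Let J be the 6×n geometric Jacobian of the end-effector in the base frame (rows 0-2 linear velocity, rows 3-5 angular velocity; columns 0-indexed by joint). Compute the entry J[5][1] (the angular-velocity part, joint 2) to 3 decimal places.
axis z_1 = (0.0000,0.0000,1.0000); lever o_n−o_1 = (-2.7452,-4.3170,1.3660)
cross product → J_v[:, 1] = (4.3170,-2.7452,0.0000)
J_ω[:, 1] = z_1
entry J[5][1] = 1.0000

1.000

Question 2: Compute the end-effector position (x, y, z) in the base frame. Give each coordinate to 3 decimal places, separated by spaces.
after link 1: o_1 = (-0.8660, 0.5000, 0.0000)
after link 2: o_2 = (1.1340, -2.9641, 0.0000)
after link 3: o_3 = (-0.9641, -5.3301, -1.7321)
after link 4: o_4 = (-3.1292, -9.5801, -0.2321)
after link 5: o_5 = (-5.7452, -7.0490, 2.3660)
after link 6: o_6 = (-3.6112, -3.8170, 1.3660)

-3.611 -3.817 1.366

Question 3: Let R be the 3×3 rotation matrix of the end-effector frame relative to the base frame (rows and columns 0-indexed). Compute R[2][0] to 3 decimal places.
-0.433

End-effector x-axis (col 0 of R) = (-0.8080,0.3995,-0.4330)
R[2][0] = -0.4330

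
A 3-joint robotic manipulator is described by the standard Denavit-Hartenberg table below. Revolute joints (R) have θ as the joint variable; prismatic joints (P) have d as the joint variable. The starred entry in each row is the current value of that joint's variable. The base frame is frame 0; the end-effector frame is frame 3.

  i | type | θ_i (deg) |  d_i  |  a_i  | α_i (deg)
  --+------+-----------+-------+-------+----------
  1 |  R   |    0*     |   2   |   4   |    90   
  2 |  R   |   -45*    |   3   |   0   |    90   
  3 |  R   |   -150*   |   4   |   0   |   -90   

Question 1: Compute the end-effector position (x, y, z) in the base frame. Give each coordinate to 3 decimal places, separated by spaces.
1.172 -3.000 -0.828

after link 1: o_1 = (4.0000, 0.0000, 2.0000)
after link 2: o_2 = (4.0000, -3.0000, 2.0000)
after link 3: o_3 = (1.1716, -3.0000, -0.8284)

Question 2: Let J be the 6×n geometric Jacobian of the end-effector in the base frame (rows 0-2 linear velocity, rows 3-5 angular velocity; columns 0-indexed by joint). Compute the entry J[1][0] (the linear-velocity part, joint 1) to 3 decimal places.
axis z_0 = ẑ; lever o_n−o_0 = (1.1716,-3.0000,-0.8284)
cross product → J_v[:, 0] = (3.0000,1.1716,-0.0000)
J_ω[:, 0] = z_0
entry J[1][0] = 1.1716

1.172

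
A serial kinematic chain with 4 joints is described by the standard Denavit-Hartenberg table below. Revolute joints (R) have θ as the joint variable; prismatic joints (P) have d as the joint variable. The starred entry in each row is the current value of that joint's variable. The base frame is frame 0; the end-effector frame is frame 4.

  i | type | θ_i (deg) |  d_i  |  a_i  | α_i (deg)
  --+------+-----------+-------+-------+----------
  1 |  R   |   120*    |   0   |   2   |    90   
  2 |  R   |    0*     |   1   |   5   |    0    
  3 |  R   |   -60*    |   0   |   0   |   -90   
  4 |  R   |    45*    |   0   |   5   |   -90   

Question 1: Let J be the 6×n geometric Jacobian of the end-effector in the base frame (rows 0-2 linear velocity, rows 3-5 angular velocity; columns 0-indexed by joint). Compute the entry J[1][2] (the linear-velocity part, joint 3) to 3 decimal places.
2.652

axis z_2 = (0.8660,0.5000,0.0000); lever o_n−o_2 = (-3.9457,-0.2368,-3.0619)
cross product → J_v[:, 2] = (-1.5309,2.6517,1.7678)
J_ω[:, 2] = z_2
entry J[1][2] = 2.6517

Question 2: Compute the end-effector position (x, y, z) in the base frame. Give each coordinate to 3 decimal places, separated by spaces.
-6.580 6.325 -3.062

after link 1: o_1 = (-1.0000, 1.7321, 0.0000)
after link 2: o_2 = (-2.6340, 6.5622, 0.0000)
after link 3: o_3 = (-2.6340, 6.5622, 0.0000)
after link 4: o_4 = (-6.5797, 6.3253, -3.0619)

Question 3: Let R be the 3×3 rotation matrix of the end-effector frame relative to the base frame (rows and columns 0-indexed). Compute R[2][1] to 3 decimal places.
End-effector y-axis (col 1 of R) = (0.4330,-0.7500,-0.5000)
R[2][1] = -0.5000

-0.500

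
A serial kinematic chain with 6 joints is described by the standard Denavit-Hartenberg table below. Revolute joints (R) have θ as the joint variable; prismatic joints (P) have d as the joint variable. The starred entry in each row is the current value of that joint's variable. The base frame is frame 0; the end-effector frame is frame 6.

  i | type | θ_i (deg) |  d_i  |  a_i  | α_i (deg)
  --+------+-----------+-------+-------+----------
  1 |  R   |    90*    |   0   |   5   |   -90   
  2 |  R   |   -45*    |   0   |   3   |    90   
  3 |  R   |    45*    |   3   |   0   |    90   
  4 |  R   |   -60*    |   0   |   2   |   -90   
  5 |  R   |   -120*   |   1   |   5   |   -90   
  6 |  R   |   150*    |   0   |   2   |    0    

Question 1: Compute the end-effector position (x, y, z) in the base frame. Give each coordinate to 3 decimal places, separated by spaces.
after link 1: o_1 = (0.0000, 5.0000, 0.0000)
after link 2: o_2 = (0.0000, 7.1213, 2.1213)
after link 3: o_3 = (0.0000, 5.0000, 4.2426)
after link 4: o_4 = (-0.7071, 6.7247, 3.5179)
after link 5: o_5 = (2.6263, 6.8133, 7.3755)
after link 6: o_6 = (1.8718, 6.7307, 5.5251)

1.872 6.731 5.525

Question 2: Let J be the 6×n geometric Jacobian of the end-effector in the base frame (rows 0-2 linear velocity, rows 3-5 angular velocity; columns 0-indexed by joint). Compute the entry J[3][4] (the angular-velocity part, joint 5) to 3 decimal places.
axis z_4 = (-0.6124,0.0795,0.7866); lever o_n−o_4 = (2.5789,0.0060,2.0072)
cross product → J_v[:, 4] = (0.1548,3.2576,-0.2086)
J_ω[:, 4] = z_4
entry J[3][4] = -0.6124

-0.612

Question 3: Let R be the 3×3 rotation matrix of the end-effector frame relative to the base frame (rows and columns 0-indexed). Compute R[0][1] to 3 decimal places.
-0.925

End-effector y-axis (col 1 of R) = (-0.9249,0.0679,0.3741)
R[0][1] = -0.9249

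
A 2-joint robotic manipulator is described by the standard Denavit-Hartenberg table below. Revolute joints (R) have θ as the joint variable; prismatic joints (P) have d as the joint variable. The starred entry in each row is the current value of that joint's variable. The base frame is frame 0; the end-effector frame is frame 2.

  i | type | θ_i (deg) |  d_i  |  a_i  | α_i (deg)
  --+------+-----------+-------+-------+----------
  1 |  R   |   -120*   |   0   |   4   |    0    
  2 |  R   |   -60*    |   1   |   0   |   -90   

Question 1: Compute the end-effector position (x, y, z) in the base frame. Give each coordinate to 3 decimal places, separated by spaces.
-2.000 -3.464 1.000

after link 1: o_1 = (-2.0000, -3.4641, 0.0000)
after link 2: o_2 = (-2.0000, -3.4641, 1.0000)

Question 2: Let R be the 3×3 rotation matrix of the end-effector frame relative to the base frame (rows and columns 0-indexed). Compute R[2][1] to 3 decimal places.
-1.000

End-effector y-axis (col 1 of R) = (0.0000,-0.0000,-1.0000)
R[2][1] = -1.0000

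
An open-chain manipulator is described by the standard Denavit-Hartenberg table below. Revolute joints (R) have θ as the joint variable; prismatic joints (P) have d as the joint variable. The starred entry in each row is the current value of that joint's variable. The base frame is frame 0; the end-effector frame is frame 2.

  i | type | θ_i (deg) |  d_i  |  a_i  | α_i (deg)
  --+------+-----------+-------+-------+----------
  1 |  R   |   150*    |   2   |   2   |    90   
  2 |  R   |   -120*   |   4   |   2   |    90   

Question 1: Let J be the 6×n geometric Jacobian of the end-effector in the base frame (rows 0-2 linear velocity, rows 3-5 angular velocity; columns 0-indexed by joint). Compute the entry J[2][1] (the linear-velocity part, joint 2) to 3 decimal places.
-1.000

axis z_1 = (0.5000,0.8660,0.0000); lever o_n−o_1 = (2.8660,2.9641,-1.7321)
cross product → J_v[:, 1] = (-1.5000,0.8660,-1.0000)
J_ω[:, 1] = z_1
entry J[2][1] = -1.0000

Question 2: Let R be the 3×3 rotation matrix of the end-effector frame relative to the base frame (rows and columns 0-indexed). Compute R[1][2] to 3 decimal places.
End-effector z-axis (col 2 of R) = (0.7500,-0.4330,0.5000)
R[1][2] = -0.4330

-0.433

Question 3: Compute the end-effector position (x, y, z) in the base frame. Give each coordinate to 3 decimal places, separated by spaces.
1.134 3.964 0.268

after link 1: o_1 = (-1.7321, 1.0000, 2.0000)
after link 2: o_2 = (1.1340, 3.9641, 0.2679)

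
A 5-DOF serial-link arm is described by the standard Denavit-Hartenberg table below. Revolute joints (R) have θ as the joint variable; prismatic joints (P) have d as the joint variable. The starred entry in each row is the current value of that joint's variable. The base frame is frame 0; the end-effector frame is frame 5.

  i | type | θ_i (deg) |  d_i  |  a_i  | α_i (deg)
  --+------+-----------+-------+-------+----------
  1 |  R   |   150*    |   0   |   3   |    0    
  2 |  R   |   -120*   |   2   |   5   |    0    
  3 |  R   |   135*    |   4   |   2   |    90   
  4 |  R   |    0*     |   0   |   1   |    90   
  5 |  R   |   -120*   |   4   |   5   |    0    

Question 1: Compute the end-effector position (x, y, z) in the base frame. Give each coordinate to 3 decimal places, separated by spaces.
after link 1: o_1 = (-2.5981, 1.5000, 0.0000)
after link 2: o_2 = (1.7321, 4.0000, 2.0000)
after link 3: o_3 = (-0.1998, 4.5176, 6.0000)
after link 4: o_4 = (-1.1657, 4.7765, 6.0000)
after link 5: o_5 = (0.1284, -0.0532, 2.0000)

0.128 -0.053 2.000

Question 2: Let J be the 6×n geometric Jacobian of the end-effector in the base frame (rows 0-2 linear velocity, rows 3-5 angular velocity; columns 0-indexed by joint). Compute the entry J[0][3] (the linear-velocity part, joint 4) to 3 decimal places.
axis z_3 = (0.2588,0.9659,0.0000); lever o_n−o_3 = (0.3282,-4.5708,-4.0000)
cross product → J_v[:, 3] = (-3.8637,1.0353,-1.5000)
J_ω[:, 3] = z_3
entry J[0][3] = -3.8637

-3.864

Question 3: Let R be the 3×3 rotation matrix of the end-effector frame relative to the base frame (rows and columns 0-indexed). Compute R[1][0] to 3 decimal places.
-0.966

End-effector x-axis (col 0 of R) = (0.2588,-0.9659,-0.0000)
R[1][0] = -0.9659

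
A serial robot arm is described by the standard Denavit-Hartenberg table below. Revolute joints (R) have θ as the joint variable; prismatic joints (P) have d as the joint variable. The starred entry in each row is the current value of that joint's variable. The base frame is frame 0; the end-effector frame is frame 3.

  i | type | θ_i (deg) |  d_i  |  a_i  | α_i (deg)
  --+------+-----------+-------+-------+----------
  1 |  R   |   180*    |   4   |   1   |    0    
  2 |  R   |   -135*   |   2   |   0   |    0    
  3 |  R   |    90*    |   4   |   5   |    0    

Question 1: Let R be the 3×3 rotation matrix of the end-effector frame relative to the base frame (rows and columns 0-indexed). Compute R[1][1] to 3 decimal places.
-0.707

End-effector y-axis (col 1 of R) = (-0.7071,-0.7071,0.0000)
R[1][1] = -0.7071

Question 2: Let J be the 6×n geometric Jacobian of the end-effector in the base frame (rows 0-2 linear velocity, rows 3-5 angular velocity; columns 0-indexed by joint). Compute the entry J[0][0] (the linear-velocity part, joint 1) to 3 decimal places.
axis z_0 = ẑ; lever o_n−o_0 = (-4.5355,3.5355,10.0000)
cross product → J_v[:, 0] = (-3.5355,-4.5355,0.0000)
J_ω[:, 0] = z_0
entry J[0][0] = -3.5355

-3.536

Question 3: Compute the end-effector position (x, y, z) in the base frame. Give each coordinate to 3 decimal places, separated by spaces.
after link 1: o_1 = (-1.0000, 0.0000, 4.0000)
after link 2: o_2 = (-1.0000, 0.0000, 6.0000)
after link 3: o_3 = (-4.5355, 3.5355, 10.0000)

-4.536 3.536 10.000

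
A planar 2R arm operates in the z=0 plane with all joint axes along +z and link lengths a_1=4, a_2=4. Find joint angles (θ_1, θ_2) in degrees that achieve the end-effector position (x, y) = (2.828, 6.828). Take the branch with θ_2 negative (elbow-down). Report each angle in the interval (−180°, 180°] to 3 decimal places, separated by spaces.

cos θ_2 = (54.6192−4²−4²)/(2·4·4) = 0.7068; θ_2 = -45.0209° (elbow-down)
β = atan2(6.8280,2.8280) = 67.5018°; ψ = atan2(-2.8295,6.8274) = -22.5104°
θ_1 = β − ψ = 90.0122°

90.012 -45.021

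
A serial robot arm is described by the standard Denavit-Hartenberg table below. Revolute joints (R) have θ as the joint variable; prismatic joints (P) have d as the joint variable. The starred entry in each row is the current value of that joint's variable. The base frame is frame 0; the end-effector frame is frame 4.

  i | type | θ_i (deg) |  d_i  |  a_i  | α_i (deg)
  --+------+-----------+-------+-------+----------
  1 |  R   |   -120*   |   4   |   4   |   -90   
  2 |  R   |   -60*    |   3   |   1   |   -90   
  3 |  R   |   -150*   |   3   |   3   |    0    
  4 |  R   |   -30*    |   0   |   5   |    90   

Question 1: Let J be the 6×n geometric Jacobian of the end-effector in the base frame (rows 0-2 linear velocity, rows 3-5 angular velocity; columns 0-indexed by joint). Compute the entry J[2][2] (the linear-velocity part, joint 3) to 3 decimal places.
1.299

axis z_2 = (-0.4330,-0.7500,-0.5000); lever o_n−o_2 = (1.8995,0.2901,-8.0801)
cross product → J_v[:, 2] = (6.2051,-4.4486,1.2990)
J_ω[:, 2] = z_2
entry J[2][2] = 1.2990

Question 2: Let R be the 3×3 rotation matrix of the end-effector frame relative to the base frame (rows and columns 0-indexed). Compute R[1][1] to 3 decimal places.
End-effector y-axis (col 1 of R) = (-0.4330,-0.7500,-0.5000)
R[1][1] = -0.7500

-0.750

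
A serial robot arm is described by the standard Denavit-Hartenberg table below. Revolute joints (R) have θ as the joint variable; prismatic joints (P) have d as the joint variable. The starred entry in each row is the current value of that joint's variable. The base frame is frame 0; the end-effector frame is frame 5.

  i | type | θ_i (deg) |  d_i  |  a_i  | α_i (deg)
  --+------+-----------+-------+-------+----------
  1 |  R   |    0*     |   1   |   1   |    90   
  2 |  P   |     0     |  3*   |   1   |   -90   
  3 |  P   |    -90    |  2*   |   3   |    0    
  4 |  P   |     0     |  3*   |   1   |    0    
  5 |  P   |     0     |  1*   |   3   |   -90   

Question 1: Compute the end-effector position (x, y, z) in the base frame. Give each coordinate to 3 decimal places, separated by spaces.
2.000 -10.000 7.000

after link 1: o_1 = (1.0000, 0.0000, 1.0000)
after link 2: o_2 = (2.0000, -3.0000, 1.0000)
after link 3: o_3 = (2.0000, -6.0000, 3.0000)
after link 4: o_4 = (2.0000, -7.0000, 6.0000)
after link 5: o_5 = (2.0000, -10.0000, 7.0000)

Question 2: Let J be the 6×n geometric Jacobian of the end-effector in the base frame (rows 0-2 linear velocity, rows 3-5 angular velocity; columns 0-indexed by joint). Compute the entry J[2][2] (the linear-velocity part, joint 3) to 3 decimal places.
1.000

prismatic axis z_2 = (0.0000,0.0000,1.0000)
J_v[:, 2] = z_2; J_ω[:, 2] = (0,0,0)
entry J[2][2] = 1.0000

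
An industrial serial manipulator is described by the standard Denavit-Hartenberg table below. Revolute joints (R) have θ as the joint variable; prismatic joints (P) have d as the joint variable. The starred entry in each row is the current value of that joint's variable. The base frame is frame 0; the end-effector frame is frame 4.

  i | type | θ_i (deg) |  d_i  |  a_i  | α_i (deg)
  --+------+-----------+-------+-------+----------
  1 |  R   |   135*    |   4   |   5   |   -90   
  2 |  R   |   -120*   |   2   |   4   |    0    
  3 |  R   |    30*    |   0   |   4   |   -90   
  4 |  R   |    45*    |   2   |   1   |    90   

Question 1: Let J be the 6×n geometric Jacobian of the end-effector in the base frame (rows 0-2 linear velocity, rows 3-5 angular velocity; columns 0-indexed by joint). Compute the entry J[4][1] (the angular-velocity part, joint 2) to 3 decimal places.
axis z_1 = (-0.7071,-0.7071,0.0000); lever o_n−o_1 = (-0.9142,-0.9142,8.1712)
cross product → J_v[:, 1] = (-5.7779,5.7779,-0.0000)
J_ω[:, 1] = z_1
entry J[4][1] = -0.7071

-0.707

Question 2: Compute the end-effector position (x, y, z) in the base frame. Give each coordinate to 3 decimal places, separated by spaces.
-4.450 2.621 12.171

after link 1: o_1 = (-3.5355, 3.5355, 4.0000)
after link 2: o_2 = (-3.5355, 0.7071, 7.4641)
after link 3: o_3 = (-3.5355, 0.7071, 11.4641)
after link 4: o_4 = (-4.4497, 2.6213, 12.1712)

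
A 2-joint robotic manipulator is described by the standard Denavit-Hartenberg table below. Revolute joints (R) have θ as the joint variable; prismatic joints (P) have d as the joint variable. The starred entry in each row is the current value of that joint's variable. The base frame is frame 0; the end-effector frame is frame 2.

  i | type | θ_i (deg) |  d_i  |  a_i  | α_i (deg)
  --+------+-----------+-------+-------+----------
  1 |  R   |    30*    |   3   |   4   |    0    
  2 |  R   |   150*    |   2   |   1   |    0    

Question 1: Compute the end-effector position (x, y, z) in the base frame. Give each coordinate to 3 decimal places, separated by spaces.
after link 1: o_1 = (3.4641, 2.0000, 3.0000)
after link 2: o_2 = (2.4641, 2.0000, 5.0000)

2.464 2.000 5.000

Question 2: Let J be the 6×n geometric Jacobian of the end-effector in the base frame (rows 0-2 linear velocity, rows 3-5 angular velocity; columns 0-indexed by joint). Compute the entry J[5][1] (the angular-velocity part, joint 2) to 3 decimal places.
1.000

axis z_1 = (0.0000,0.0000,1.0000); lever o_n−o_1 = (-1.0000,0.0000,2.0000)
cross product → J_v[:, 1] = (0.0000,-1.0000,0.0000)
J_ω[:, 1] = z_1
entry J[5][1] = 1.0000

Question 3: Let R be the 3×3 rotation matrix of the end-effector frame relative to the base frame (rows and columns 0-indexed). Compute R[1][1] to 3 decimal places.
End-effector y-axis (col 1 of R) = (0.0000,-1.0000,0.0000)
R[1][1] = -1.0000

-1.000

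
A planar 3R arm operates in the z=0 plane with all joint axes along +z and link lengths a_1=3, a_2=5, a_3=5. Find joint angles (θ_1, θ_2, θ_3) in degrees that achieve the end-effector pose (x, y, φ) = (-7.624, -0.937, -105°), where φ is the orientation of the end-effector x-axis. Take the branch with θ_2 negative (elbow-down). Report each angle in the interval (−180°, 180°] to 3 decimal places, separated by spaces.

176.810 -44.981 123.171

wrist centre = target − a_3·(cos φ, sin φ) = (-6.3299, 3.8926)
cos θ_2 = (55.2203−3²−5²)/(2·3·5) = 0.7073; θ_2 = -44.9809° (elbow-down)
β = atan2(3.8926,-6.3299) = 148.4102°; ψ = atan2(-3.5344,6.5367) = -28.3998°
θ_1 = β − ψ = 176.8100°
θ_3 = φ − θ_1 − θ_2 = 123.1709° (wrapped to (-180°,180°])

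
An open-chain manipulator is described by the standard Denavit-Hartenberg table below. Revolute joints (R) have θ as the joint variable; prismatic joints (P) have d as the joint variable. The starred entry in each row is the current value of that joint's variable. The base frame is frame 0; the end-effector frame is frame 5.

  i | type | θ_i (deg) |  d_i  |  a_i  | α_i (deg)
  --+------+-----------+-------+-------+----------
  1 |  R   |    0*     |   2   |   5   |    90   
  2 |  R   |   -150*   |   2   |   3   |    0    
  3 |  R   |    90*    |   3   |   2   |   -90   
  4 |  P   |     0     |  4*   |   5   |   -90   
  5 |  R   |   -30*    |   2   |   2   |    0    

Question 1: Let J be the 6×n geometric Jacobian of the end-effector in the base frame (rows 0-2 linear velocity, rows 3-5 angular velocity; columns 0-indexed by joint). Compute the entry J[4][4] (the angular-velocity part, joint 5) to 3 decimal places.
1.000

axis z_4 = (0.0000,1.0000,-0.0000); lever o_n−o_4 = (1.7321,2.0000,-1.0000)
cross product → J_v[:, 4] = (-1.0000,0.0000,-1.7321)
J_ω[:, 4] = z_4
entry J[4][4] = 1.0000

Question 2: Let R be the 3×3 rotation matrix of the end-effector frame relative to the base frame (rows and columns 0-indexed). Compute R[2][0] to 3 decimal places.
End-effector x-axis (col 0 of R) = (0.8660,-0.0000,-0.5000)
R[2][0] = -0.5000

-0.500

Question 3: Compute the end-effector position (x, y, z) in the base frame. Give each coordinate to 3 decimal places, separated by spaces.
after link 1: o_1 = (5.0000, 0.0000, 2.0000)
after link 2: o_2 = (2.4019, -2.0000, 0.5000)
after link 3: o_3 = (3.4019, -5.0000, -1.2321)
after link 4: o_4 = (9.3660, -5.0000, -3.5622)
after link 5: o_5 = (11.0981, -3.0000, -4.5622)

11.098 -3.000 -4.562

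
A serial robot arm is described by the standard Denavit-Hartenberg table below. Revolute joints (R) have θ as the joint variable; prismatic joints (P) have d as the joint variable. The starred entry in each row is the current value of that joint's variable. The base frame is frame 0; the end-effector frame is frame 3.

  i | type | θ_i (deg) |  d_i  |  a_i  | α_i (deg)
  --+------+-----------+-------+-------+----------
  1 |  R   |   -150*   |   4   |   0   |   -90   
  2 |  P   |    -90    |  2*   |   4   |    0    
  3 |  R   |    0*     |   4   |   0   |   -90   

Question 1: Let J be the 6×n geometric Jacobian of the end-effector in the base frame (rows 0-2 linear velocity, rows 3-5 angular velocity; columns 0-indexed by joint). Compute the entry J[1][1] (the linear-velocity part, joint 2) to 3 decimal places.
prismatic axis z_1 = (0.5000,-0.8660,0.0000)
J_v[:, 1] = z_1; J_ω[:, 1] = (0,0,0)
entry J[1][1] = -0.8660

-0.866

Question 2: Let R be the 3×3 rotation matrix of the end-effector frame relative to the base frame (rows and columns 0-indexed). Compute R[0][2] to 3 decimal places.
End-effector z-axis (col 2 of R) = (-0.8660,-0.5000,-0.0000)
R[0][2] = -0.8660

-0.866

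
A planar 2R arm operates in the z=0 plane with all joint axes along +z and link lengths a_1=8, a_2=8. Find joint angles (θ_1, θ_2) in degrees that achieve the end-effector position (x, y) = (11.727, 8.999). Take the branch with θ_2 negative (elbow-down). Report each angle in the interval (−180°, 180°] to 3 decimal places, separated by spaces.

60.003 -45.003

cos θ_2 = (218.5045−8²−8²)/(2·8·8) = 0.7071; θ_2 = -45.0033° (elbow-down)
β = atan2(8.9990,11.7270) = 37.5017°; ψ = atan2(-5.6572,13.6565) = -22.5016°
θ_1 = β − ψ = 60.0033°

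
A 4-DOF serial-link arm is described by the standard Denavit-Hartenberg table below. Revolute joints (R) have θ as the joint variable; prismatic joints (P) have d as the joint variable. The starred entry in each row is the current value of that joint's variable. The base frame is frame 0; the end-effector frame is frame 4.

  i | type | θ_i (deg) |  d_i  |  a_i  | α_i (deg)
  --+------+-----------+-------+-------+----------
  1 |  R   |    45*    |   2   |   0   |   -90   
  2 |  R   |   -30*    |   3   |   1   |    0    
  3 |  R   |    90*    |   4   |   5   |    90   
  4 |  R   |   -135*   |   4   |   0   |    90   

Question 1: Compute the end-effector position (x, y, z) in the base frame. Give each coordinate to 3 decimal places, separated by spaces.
-0.120 9.779 0.170

after link 1: o_1 = (0.0000, 0.0000, 2.0000)
after link 2: o_2 = (-1.5089, 2.7337, 2.5000)
after link 3: o_3 = (-2.5696, 7.3299, -1.8301)
after link 4: o_4 = (-0.1201, 9.7794, 0.1699)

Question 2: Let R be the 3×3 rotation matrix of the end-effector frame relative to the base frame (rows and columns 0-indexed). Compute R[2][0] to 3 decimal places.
0.612

End-effector x-axis (col 0 of R) = (0.2500,-0.7500,0.6124)
R[2][0] = 0.6124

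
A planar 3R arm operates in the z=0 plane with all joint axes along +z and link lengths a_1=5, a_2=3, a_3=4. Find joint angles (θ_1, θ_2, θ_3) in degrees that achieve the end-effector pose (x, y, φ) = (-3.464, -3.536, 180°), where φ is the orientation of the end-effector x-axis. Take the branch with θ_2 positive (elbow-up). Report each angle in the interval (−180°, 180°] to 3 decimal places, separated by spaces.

wrist centre = target − a_3·(cos φ, sin φ) = (0.5360, -3.5360)
cos θ_2 = (12.7906−5²−3²)/(2·5·3) = -0.7070; θ_2 = 134.9897° (elbow-up)
β = atan2(-3.5360,0.5360) = -81.3805°; ψ = atan2(2.1217,2.8791) = 36.3881°
θ_1 = β − ψ = -117.7686°
θ_3 = φ − θ_1 − θ_2 = 162.7788° (wrapped to (-180°,180°])

-117.769 134.990 162.779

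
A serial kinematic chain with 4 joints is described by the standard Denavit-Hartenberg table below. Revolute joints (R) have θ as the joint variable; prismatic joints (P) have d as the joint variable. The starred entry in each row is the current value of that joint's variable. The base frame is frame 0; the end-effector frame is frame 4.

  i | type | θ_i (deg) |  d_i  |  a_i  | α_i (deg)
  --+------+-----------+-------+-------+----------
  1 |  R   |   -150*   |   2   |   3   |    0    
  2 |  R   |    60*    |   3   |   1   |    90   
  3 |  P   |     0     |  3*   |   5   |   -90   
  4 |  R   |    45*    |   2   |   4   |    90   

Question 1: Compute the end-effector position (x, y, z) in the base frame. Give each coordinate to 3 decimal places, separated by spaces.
-2.770 -10.328 7.000

after link 1: o_1 = (-2.5981, -1.5000, 2.0000)
after link 2: o_2 = (-2.5981, -2.5000, 5.0000)
after link 3: o_3 = (-5.5981, -7.5000, 5.0000)
after link 4: o_4 = (-2.7696, -10.3284, 7.0000)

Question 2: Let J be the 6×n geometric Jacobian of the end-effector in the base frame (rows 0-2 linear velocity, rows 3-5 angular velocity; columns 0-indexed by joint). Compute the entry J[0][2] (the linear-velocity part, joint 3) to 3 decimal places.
-1.000

prismatic axis z_2 = (-1.0000,0.0000,0.0000)
J_v[:, 2] = z_2; J_ω[:, 2] = (0,0,0)
entry J[0][2] = -1.0000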